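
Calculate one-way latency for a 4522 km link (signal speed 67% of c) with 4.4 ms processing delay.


Speed = 0.67 * 3e5 km/s = 201000 km/s
Propagation delay = 4522 / 201000 = 0.0225 s = 22.4975 ms
Processing delay = 4.4 ms
Total one-way latency = 26.8975 ms


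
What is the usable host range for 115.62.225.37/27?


Network: 115.62.225.32
Broadcast: 115.62.225.63
First usable = network + 1
Last usable = broadcast - 1
Range: 115.62.225.33 to 115.62.225.62


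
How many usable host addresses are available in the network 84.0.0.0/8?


Host bits = 32 - 8 = 24
Total addresses = 2^24 = 16777216
Usable = total - 2 (network and broadcast)
Usable hosts: 16777214


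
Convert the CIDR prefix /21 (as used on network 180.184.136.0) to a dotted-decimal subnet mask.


/21 means 21 network bits, 11 host bits
Binary: 11111111111111111111100000000000
Mask: 255.255.248.0


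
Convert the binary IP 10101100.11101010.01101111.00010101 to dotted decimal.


10101100 = 172
11101010 = 234
01101111 = 111
00010101 = 21
IP: 172.234.111.21


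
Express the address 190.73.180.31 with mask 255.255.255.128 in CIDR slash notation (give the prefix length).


Binary: 11111111.11111111.11111111.10000000
Count leading 1s
Prefix: /25


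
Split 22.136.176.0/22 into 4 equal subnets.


New prefix = 22 + 2 = 24
Each subnet has 256 addresses
  22.136.176.0/24
  22.136.177.0/24
  22.136.178.0/24
  22.136.179.0/24
Subnets: 22.136.176.0/24, 22.136.177.0/24, 22.136.178.0/24, 22.136.179.0/24


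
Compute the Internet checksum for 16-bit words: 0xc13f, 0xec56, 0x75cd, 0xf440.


Sum all words (with carry folding):
+ 0xc13f = 0xc13f
+ 0xec56 = 0xad96
+ 0x75cd = 0x2364
+ 0xf440 = 0x17a5
One's complement: ~0x17a5
Checksum = 0xe85a


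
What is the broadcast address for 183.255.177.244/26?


Network: 183.255.177.192/26
Host bits = 6
Set all host bits to 1:
Broadcast: 183.255.177.255


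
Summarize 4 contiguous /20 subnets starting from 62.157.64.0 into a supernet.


Original prefix: /20
Number of subnets: 4 = 2^2
New prefix = 20 - 2 = 18
Supernet: 62.157.64.0/18


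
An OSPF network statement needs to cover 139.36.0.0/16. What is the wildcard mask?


Subnet mask: 255.255.0.0
Wildcard = 255.255.255.255 - subnet mask
255 - 255 = 0
255 - 255 = 0
255 - 0 = 255
255 - 0 = 255
Wildcard: 0.0.255.255


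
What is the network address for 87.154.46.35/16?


IP:   01010111.10011010.00101110.00100011
Mask: 11111111.11111111.00000000.00000000
AND operation:
Net:  01010111.10011010.00000000.00000000
Network: 87.154.0.0/16


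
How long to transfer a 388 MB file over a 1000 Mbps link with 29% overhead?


Effective throughput = 1000 * (1 - 29/100) = 710 Mbps
File size in Mb = 388 * 8 = 3104 Mb
Time = 3104 / 710
Time = 4.3718 seconds


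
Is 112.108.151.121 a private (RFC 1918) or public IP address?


RFC 1918 private ranges:
  10.0.0.0/8 (10.0.0.0 - 10.255.255.255)
  172.16.0.0/12 (172.16.0.0 - 172.31.255.255)
  192.168.0.0/16 (192.168.0.0 - 192.168.255.255)
Public (not in any RFC 1918 range)


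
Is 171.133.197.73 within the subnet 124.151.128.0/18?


Subnet network: 124.151.128.0
Test IP AND mask: 171.133.192.0
No, 171.133.197.73 is not in 124.151.128.0/18


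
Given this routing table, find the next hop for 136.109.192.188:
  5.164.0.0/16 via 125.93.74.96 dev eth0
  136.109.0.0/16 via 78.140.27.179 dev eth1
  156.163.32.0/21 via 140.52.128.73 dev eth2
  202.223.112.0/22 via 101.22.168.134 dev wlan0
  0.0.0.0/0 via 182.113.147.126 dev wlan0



Longest prefix match for 136.109.192.188:
  /16 5.164.0.0: no
  /16 136.109.0.0: MATCH
  /21 156.163.32.0: no
  /22 202.223.112.0: no
  /0 0.0.0.0: MATCH
Selected: next-hop 78.140.27.179 via eth1 (matched /16)


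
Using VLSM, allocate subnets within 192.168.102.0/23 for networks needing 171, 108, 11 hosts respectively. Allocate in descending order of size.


171 hosts -> /24 (254 usable): 192.168.102.0/24
108 hosts -> /25 (126 usable): 192.168.103.0/25
11 hosts -> /28 (14 usable): 192.168.103.128/28
Allocation: 192.168.102.0/24 (171 hosts, 254 usable); 192.168.103.0/25 (108 hosts, 126 usable); 192.168.103.128/28 (11 hosts, 14 usable)


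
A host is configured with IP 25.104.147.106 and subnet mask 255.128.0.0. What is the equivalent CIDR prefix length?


Binary: 11111111.10000000.00000000.00000000
Count leading 1s
Prefix: /9


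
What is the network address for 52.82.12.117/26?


IP:   00110100.01010010.00001100.01110101
Mask: 11111111.11111111.11111111.11000000
AND operation:
Net:  00110100.01010010.00001100.01000000
Network: 52.82.12.64/26


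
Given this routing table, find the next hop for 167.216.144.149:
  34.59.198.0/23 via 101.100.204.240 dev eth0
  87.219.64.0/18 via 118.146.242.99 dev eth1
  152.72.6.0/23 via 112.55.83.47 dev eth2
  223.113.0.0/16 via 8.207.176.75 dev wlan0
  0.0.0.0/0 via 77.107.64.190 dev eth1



Longest prefix match for 167.216.144.149:
  /23 34.59.198.0: no
  /18 87.219.64.0: no
  /23 152.72.6.0: no
  /16 223.113.0.0: no
  /0 0.0.0.0: MATCH
Selected: next-hop 77.107.64.190 via eth1 (matched /0)


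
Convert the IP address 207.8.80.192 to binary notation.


207 = 11001111
8 = 00001000
80 = 01010000
192 = 11000000
Binary: 11001111.00001000.01010000.11000000


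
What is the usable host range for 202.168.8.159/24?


Network: 202.168.8.0
Broadcast: 202.168.8.255
First usable = network + 1
Last usable = broadcast - 1
Range: 202.168.8.1 to 202.168.8.254


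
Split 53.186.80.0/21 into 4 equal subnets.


New prefix = 21 + 2 = 23
Each subnet has 512 addresses
  53.186.80.0/23
  53.186.82.0/23
  53.186.84.0/23
  53.186.86.0/23
Subnets: 53.186.80.0/23, 53.186.82.0/23, 53.186.84.0/23, 53.186.86.0/23


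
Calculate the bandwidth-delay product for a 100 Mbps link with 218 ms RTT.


BDP = bandwidth * RTT
= 100 Mbps * 218 ms
= 100 * 1e6 * 218 / 1000 bits
= 21800000 bits
= 2725000 bytes
= 2661.1328 KB
BDP = 21800000 bits (2725000 bytes)


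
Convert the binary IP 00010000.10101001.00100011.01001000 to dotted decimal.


00010000 = 16
10101001 = 169
00100011 = 35
01001000 = 72
IP: 16.169.35.72


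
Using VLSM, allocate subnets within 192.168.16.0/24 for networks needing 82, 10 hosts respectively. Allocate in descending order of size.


82 hosts -> /25 (126 usable): 192.168.16.0/25
10 hosts -> /28 (14 usable): 192.168.16.128/28
Allocation: 192.168.16.0/25 (82 hosts, 126 usable); 192.168.16.128/28 (10 hosts, 14 usable)


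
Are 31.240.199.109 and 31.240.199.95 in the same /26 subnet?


Mask: 255.255.255.192
31.240.199.109 AND mask = 31.240.199.64
31.240.199.95 AND mask = 31.240.199.64
Yes, same subnet (31.240.199.64)


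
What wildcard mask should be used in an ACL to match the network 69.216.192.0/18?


Subnet mask: 255.255.192.0
Wildcard = 255.255.255.255 - subnet mask
255 - 255 = 0
255 - 255 = 0
255 - 192 = 63
255 - 0 = 255
Wildcard: 0.0.63.255


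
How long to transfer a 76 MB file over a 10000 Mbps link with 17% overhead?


Effective throughput = 10000 * (1 - 17/100) = 8300 Mbps
File size in Mb = 76 * 8 = 608 Mb
Time = 608 / 8300
Time = 0.0733 seconds


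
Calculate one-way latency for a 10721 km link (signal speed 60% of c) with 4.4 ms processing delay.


Speed = 0.6 * 3e5 km/s = 180000 km/s
Propagation delay = 10721 / 180000 = 0.0596 s = 59.5611 ms
Processing delay = 4.4 ms
Total one-way latency = 63.9611 ms


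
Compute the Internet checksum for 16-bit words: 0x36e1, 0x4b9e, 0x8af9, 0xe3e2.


Sum all words (with carry folding):
+ 0x36e1 = 0x36e1
+ 0x4b9e = 0x827f
+ 0x8af9 = 0x0d79
+ 0xe3e2 = 0xf15b
One's complement: ~0xf15b
Checksum = 0x0ea4


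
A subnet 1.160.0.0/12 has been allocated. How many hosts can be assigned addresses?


Host bits = 32 - 12 = 20
Total addresses = 2^20 = 1048576
Usable = total - 2 (network and broadcast)
Usable hosts: 1048574


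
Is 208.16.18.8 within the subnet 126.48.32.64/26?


Subnet network: 126.48.32.64
Test IP AND mask: 208.16.18.0
No, 208.16.18.8 is not in 126.48.32.64/26


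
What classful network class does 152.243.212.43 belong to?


First octet: 152
Binary: 10011000
10xxxxxx -> Class B (128-191)
Class B, default mask 255.255.0.0 (/16)


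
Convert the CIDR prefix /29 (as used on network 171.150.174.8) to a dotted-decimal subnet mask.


/29 means 29 network bits, 3 host bits
Binary: 11111111111111111111111111111000
Mask: 255.255.255.248


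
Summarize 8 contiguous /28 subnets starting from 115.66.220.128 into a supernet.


Original prefix: /28
Number of subnets: 8 = 2^3
New prefix = 28 - 3 = 25
Supernet: 115.66.220.128/25


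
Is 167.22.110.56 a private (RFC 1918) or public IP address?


RFC 1918 private ranges:
  10.0.0.0/8 (10.0.0.0 - 10.255.255.255)
  172.16.0.0/12 (172.16.0.0 - 172.31.255.255)
  192.168.0.0/16 (192.168.0.0 - 192.168.255.255)
Public (not in any RFC 1918 range)


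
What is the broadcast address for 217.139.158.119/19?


Network: 217.139.128.0/19
Host bits = 13
Set all host bits to 1:
Broadcast: 217.139.159.255


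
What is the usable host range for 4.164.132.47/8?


Network: 4.0.0.0
Broadcast: 4.255.255.255
First usable = network + 1
Last usable = broadcast - 1
Range: 4.0.0.1 to 4.255.255.254


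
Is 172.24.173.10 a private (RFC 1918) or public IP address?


RFC 1918 private ranges:
  10.0.0.0/8 (10.0.0.0 - 10.255.255.255)
  172.16.0.0/12 (172.16.0.0 - 172.31.255.255)
  192.168.0.0/16 (192.168.0.0 - 192.168.255.255)
Private (in 172.16.0.0/12)


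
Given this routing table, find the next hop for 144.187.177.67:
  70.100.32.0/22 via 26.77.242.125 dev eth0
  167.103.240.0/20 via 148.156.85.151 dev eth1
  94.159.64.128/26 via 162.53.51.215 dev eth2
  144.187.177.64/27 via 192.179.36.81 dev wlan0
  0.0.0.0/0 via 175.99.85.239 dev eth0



Longest prefix match for 144.187.177.67:
  /22 70.100.32.0: no
  /20 167.103.240.0: no
  /26 94.159.64.128: no
  /27 144.187.177.64: MATCH
  /0 0.0.0.0: MATCH
Selected: next-hop 192.179.36.81 via wlan0 (matched /27)


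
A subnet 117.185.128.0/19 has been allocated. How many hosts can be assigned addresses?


Host bits = 32 - 19 = 13
Total addresses = 2^13 = 8192
Usable = total - 2 (network and broadcast)
Usable hosts: 8190


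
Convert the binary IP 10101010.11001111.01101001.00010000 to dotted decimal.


10101010 = 170
11001111 = 207
01101001 = 105
00010000 = 16
IP: 170.207.105.16


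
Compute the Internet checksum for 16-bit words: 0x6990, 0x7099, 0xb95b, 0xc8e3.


Sum all words (with carry folding):
+ 0x6990 = 0x6990
+ 0x7099 = 0xda29
+ 0xb95b = 0x9385
+ 0xc8e3 = 0x5c69
One's complement: ~0x5c69
Checksum = 0xa396


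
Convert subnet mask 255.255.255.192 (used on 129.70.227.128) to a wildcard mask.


Subnet mask: 255.255.255.192
Wildcard = 255.255.255.255 - subnet mask
255 - 255 = 0
255 - 255 = 0
255 - 255 = 0
255 - 192 = 63
Wildcard: 0.0.0.63


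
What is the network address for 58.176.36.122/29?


IP:   00111010.10110000.00100100.01111010
Mask: 11111111.11111111.11111111.11111000
AND operation:
Net:  00111010.10110000.00100100.01111000
Network: 58.176.36.120/29


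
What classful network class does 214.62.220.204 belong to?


First octet: 214
Binary: 11010110
110xxxxx -> Class C (192-223)
Class C, default mask 255.255.255.0 (/24)


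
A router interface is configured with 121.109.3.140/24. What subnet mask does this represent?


/24 means 24 network bits, 8 host bits
Binary: 11111111111111111111111100000000
Mask: 255.255.255.0


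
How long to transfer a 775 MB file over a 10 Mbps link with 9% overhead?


Effective throughput = 10 * (1 - 9/100) = 9.1 Mbps
File size in Mb = 775 * 8 = 6200 Mb
Time = 6200 / 9.1
Time = 681.3187 seconds


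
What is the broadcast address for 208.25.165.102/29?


Network: 208.25.165.96/29
Host bits = 3
Set all host bits to 1:
Broadcast: 208.25.165.103


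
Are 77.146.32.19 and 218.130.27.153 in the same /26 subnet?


Mask: 255.255.255.192
77.146.32.19 AND mask = 77.146.32.0
218.130.27.153 AND mask = 218.130.27.128
No, different subnets (77.146.32.0 vs 218.130.27.128)


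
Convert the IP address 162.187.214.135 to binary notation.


162 = 10100010
187 = 10111011
214 = 11010110
135 = 10000111
Binary: 10100010.10111011.11010110.10000111


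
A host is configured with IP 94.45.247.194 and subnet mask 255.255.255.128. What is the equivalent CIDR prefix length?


Binary: 11111111.11111111.11111111.10000000
Count leading 1s
Prefix: /25


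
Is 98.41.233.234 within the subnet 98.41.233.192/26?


Subnet network: 98.41.233.192
Test IP AND mask: 98.41.233.192
Yes, 98.41.233.234 is in 98.41.233.192/26


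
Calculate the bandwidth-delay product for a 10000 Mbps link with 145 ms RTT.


BDP = bandwidth * RTT
= 10000 Mbps * 145 ms
= 10000 * 1e6 * 145 / 1000 bits
= 1450000000 bits
= 181250000 bytes
= 177001.9531 KB
BDP = 1450000000 bits (181250000 bytes)


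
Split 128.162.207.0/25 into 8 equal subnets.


New prefix = 25 + 3 = 28
Each subnet has 16 addresses
  128.162.207.0/28
  128.162.207.16/28
  128.162.207.32/28
  128.162.207.48/28
  128.162.207.64/28
  128.162.207.80/28
  128.162.207.96/28
  128.162.207.112/28
Subnets: 128.162.207.0/28, 128.162.207.16/28, 128.162.207.32/28, 128.162.207.48/28, 128.162.207.64/28, 128.162.207.80/28, 128.162.207.96/28, 128.162.207.112/28


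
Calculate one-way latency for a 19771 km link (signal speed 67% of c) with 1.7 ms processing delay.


Speed = 0.67 * 3e5 km/s = 201000 km/s
Propagation delay = 19771 / 201000 = 0.0984 s = 98.3632 ms
Processing delay = 1.7 ms
Total one-way latency = 100.0632 ms


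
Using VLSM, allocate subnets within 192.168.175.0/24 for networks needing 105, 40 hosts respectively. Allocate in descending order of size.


105 hosts -> /25 (126 usable): 192.168.175.0/25
40 hosts -> /26 (62 usable): 192.168.175.128/26
Allocation: 192.168.175.0/25 (105 hosts, 126 usable); 192.168.175.128/26 (40 hosts, 62 usable)


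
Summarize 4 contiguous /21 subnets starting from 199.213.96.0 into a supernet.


Original prefix: /21
Number of subnets: 4 = 2^2
New prefix = 21 - 2 = 19
Supernet: 199.213.96.0/19


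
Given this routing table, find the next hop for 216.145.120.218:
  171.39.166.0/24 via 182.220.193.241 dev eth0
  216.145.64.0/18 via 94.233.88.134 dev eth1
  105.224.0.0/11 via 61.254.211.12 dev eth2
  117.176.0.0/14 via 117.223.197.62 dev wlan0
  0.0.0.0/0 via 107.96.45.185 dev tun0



Longest prefix match for 216.145.120.218:
  /24 171.39.166.0: no
  /18 216.145.64.0: MATCH
  /11 105.224.0.0: no
  /14 117.176.0.0: no
  /0 0.0.0.0: MATCH
Selected: next-hop 94.233.88.134 via eth1 (matched /18)


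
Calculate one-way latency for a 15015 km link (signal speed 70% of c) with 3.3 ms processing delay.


Speed = 0.7 * 3e5 km/s = 210000 km/s
Propagation delay = 15015 / 210000 = 0.0715 s = 71.5 ms
Processing delay = 3.3 ms
Total one-way latency = 74.8 ms


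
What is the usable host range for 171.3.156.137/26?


Network: 171.3.156.128
Broadcast: 171.3.156.191
First usable = network + 1
Last usable = broadcast - 1
Range: 171.3.156.129 to 171.3.156.190


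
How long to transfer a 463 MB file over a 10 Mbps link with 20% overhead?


Effective throughput = 10 * (1 - 20/100) = 8 Mbps
File size in Mb = 463 * 8 = 3704 Mb
Time = 3704 / 8
Time = 463 seconds


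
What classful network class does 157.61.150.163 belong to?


First octet: 157
Binary: 10011101
10xxxxxx -> Class B (128-191)
Class B, default mask 255.255.0.0 (/16)


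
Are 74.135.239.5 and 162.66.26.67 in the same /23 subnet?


Mask: 255.255.254.0
74.135.239.5 AND mask = 74.135.238.0
162.66.26.67 AND mask = 162.66.26.0
No, different subnets (74.135.238.0 vs 162.66.26.0)


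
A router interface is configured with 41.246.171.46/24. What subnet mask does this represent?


/24 means 24 network bits, 8 host bits
Binary: 11111111111111111111111100000000
Mask: 255.255.255.0


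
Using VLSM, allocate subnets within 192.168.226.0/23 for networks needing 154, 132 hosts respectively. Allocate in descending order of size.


154 hosts -> /24 (254 usable): 192.168.226.0/24
132 hosts -> /24 (254 usable): 192.168.227.0/24
Allocation: 192.168.226.0/24 (154 hosts, 254 usable); 192.168.227.0/24 (132 hosts, 254 usable)


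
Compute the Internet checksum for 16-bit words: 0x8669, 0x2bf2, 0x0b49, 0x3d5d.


Sum all words (with carry folding):
+ 0x8669 = 0x8669
+ 0x2bf2 = 0xb25b
+ 0x0b49 = 0xbda4
+ 0x3d5d = 0xfb01
One's complement: ~0xfb01
Checksum = 0x04fe


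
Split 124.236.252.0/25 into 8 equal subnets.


New prefix = 25 + 3 = 28
Each subnet has 16 addresses
  124.236.252.0/28
  124.236.252.16/28
  124.236.252.32/28
  124.236.252.48/28
  124.236.252.64/28
  124.236.252.80/28
  124.236.252.96/28
  124.236.252.112/28
Subnets: 124.236.252.0/28, 124.236.252.16/28, 124.236.252.32/28, 124.236.252.48/28, 124.236.252.64/28, 124.236.252.80/28, 124.236.252.96/28, 124.236.252.112/28


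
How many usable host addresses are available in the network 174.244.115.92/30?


Host bits = 32 - 30 = 2
Total addresses = 2^2 = 4
Usable = total - 2 (network and broadcast)
Usable hosts: 2


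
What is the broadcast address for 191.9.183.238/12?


Network: 191.0.0.0/12
Host bits = 20
Set all host bits to 1:
Broadcast: 191.15.255.255


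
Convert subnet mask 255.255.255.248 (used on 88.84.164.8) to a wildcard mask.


Subnet mask: 255.255.255.248
Wildcard = 255.255.255.255 - subnet mask
255 - 255 = 0
255 - 255 = 0
255 - 255 = 0
255 - 248 = 7
Wildcard: 0.0.0.7


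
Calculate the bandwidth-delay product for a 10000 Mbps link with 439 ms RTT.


BDP = bandwidth * RTT
= 10000 Mbps * 439 ms
= 10000 * 1e6 * 439 / 1000 bits
= 4390000000 bits
= 548750000 bytes
= 535888.6719 KB
BDP = 4390000000 bits (548750000 bytes)


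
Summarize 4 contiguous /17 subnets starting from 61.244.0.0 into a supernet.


Original prefix: /17
Number of subnets: 4 = 2^2
New prefix = 17 - 2 = 15
Supernet: 61.244.0.0/15


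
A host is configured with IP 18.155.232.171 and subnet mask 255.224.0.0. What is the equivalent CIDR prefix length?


Binary: 11111111.11100000.00000000.00000000
Count leading 1s
Prefix: /11


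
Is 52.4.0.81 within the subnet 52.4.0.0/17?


Subnet network: 52.4.0.0
Test IP AND mask: 52.4.0.0
Yes, 52.4.0.81 is in 52.4.0.0/17


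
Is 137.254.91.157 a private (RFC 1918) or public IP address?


RFC 1918 private ranges:
  10.0.0.0/8 (10.0.0.0 - 10.255.255.255)
  172.16.0.0/12 (172.16.0.0 - 172.31.255.255)
  192.168.0.0/16 (192.168.0.0 - 192.168.255.255)
Public (not in any RFC 1918 range)


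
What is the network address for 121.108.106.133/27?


IP:   01111001.01101100.01101010.10000101
Mask: 11111111.11111111.11111111.11100000
AND operation:
Net:  01111001.01101100.01101010.10000000
Network: 121.108.106.128/27


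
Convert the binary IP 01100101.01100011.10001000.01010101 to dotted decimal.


01100101 = 101
01100011 = 99
10001000 = 136
01010101 = 85
IP: 101.99.136.85


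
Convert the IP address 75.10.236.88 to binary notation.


75 = 01001011
10 = 00001010
236 = 11101100
88 = 01011000
Binary: 01001011.00001010.11101100.01011000


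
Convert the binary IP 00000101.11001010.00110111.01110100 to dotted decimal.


00000101 = 5
11001010 = 202
00110111 = 55
01110100 = 116
IP: 5.202.55.116


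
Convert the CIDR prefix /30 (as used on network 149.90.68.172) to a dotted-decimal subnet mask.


/30 means 30 network bits, 2 host bits
Binary: 11111111111111111111111111111100
Mask: 255.255.255.252


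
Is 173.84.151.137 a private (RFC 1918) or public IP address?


RFC 1918 private ranges:
  10.0.0.0/8 (10.0.0.0 - 10.255.255.255)
  172.16.0.0/12 (172.16.0.0 - 172.31.255.255)
  192.168.0.0/16 (192.168.0.0 - 192.168.255.255)
Public (not in any RFC 1918 range)


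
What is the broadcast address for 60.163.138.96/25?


Network: 60.163.138.0/25
Host bits = 7
Set all host bits to 1:
Broadcast: 60.163.138.127


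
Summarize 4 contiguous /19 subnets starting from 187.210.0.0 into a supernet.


Original prefix: /19
Number of subnets: 4 = 2^2
New prefix = 19 - 2 = 17
Supernet: 187.210.0.0/17


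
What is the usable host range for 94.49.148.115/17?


Network: 94.49.128.0
Broadcast: 94.49.255.255
First usable = network + 1
Last usable = broadcast - 1
Range: 94.49.128.1 to 94.49.255.254


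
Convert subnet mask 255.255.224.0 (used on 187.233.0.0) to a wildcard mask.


Subnet mask: 255.255.224.0
Wildcard = 255.255.255.255 - subnet mask
255 - 255 = 0
255 - 255 = 0
255 - 224 = 31
255 - 0 = 255
Wildcard: 0.0.31.255


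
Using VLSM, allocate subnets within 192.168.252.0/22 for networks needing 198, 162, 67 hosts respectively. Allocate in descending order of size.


198 hosts -> /24 (254 usable): 192.168.252.0/24
162 hosts -> /24 (254 usable): 192.168.253.0/24
67 hosts -> /25 (126 usable): 192.168.254.0/25
Allocation: 192.168.252.0/24 (198 hosts, 254 usable); 192.168.253.0/24 (162 hosts, 254 usable); 192.168.254.0/25 (67 hosts, 126 usable)


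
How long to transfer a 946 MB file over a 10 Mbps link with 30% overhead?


Effective throughput = 10 * (1 - 30/100) = 7 Mbps
File size in Mb = 946 * 8 = 7568 Mb
Time = 7568 / 7
Time = 1081.1429 seconds


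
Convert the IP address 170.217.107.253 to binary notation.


170 = 10101010
217 = 11011001
107 = 01101011
253 = 11111101
Binary: 10101010.11011001.01101011.11111101


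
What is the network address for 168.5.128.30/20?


IP:   10101000.00000101.10000000.00011110
Mask: 11111111.11111111.11110000.00000000
AND operation:
Net:  10101000.00000101.10000000.00000000
Network: 168.5.128.0/20


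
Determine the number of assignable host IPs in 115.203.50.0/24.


Host bits = 32 - 24 = 8
Total addresses = 2^8 = 256
Usable = total - 2 (network and broadcast)
Usable hosts: 254


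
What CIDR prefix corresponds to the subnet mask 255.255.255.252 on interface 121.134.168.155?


Binary: 11111111.11111111.11111111.11111100
Count leading 1s
Prefix: /30


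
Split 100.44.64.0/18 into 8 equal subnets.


New prefix = 18 + 3 = 21
Each subnet has 2048 addresses
  100.44.64.0/21
  100.44.72.0/21
  100.44.80.0/21
  100.44.88.0/21
  100.44.96.0/21
  100.44.104.0/21
  100.44.112.0/21
  100.44.120.0/21
Subnets: 100.44.64.0/21, 100.44.72.0/21, 100.44.80.0/21, 100.44.88.0/21, 100.44.96.0/21, 100.44.104.0/21, 100.44.112.0/21, 100.44.120.0/21


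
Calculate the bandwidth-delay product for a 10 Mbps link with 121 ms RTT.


BDP = bandwidth * RTT
= 10 Mbps * 121 ms
= 10 * 1e6 * 121 / 1000 bits
= 1210000 bits
= 151250 bytes
= 147.7051 KB
BDP = 1210000 bits (151250 bytes)


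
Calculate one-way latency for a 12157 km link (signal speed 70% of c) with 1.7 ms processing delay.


Speed = 0.7 * 3e5 km/s = 210000 km/s
Propagation delay = 12157 / 210000 = 0.0579 s = 57.8905 ms
Processing delay = 1.7 ms
Total one-way latency = 59.5905 ms


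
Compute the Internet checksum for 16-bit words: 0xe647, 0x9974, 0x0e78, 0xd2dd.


Sum all words (with carry folding):
+ 0xe647 = 0xe647
+ 0x9974 = 0x7fbc
+ 0x0e78 = 0x8e34
+ 0xd2dd = 0x6112
One's complement: ~0x6112
Checksum = 0x9eed


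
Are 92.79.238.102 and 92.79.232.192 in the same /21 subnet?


Mask: 255.255.248.0
92.79.238.102 AND mask = 92.79.232.0
92.79.232.192 AND mask = 92.79.232.0
Yes, same subnet (92.79.232.0)


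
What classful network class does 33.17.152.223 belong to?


First octet: 33
Binary: 00100001
0xxxxxxx -> Class A (1-126)
Class A, default mask 255.0.0.0 (/8)


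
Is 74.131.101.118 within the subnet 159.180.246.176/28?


Subnet network: 159.180.246.176
Test IP AND mask: 74.131.101.112
No, 74.131.101.118 is not in 159.180.246.176/28


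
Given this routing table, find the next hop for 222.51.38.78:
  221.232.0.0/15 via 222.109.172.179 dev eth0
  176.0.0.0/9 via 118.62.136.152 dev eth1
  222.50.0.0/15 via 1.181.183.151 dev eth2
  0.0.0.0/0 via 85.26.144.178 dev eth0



Longest prefix match for 222.51.38.78:
  /15 221.232.0.0: no
  /9 176.0.0.0: no
  /15 222.50.0.0: MATCH
  /0 0.0.0.0: MATCH
Selected: next-hop 1.181.183.151 via eth2 (matched /15)


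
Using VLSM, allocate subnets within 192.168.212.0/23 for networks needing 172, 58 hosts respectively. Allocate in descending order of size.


172 hosts -> /24 (254 usable): 192.168.212.0/24
58 hosts -> /26 (62 usable): 192.168.213.0/26
Allocation: 192.168.212.0/24 (172 hosts, 254 usable); 192.168.213.0/26 (58 hosts, 62 usable)


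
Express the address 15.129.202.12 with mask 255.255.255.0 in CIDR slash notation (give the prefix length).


Binary: 11111111.11111111.11111111.00000000
Count leading 1s
Prefix: /24


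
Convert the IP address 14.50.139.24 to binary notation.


14 = 00001110
50 = 00110010
139 = 10001011
24 = 00011000
Binary: 00001110.00110010.10001011.00011000


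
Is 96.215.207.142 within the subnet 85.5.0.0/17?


Subnet network: 85.5.0.0
Test IP AND mask: 96.215.128.0
No, 96.215.207.142 is not in 85.5.0.0/17


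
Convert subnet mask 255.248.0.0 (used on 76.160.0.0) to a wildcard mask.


Subnet mask: 255.248.0.0
Wildcard = 255.255.255.255 - subnet mask
255 - 255 = 0
255 - 248 = 7
255 - 0 = 255
255 - 0 = 255
Wildcard: 0.7.255.255


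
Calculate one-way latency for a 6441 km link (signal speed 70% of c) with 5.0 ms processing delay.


Speed = 0.7 * 3e5 km/s = 210000 km/s
Propagation delay = 6441 / 210000 = 0.0307 s = 30.6714 ms
Processing delay = 5.0 ms
Total one-way latency = 35.6714 ms


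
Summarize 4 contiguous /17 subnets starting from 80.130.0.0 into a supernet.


Original prefix: /17
Number of subnets: 4 = 2^2
New prefix = 17 - 2 = 15
Supernet: 80.130.0.0/15


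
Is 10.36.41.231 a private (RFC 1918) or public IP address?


RFC 1918 private ranges:
  10.0.0.0/8 (10.0.0.0 - 10.255.255.255)
  172.16.0.0/12 (172.16.0.0 - 172.31.255.255)
  192.168.0.0/16 (192.168.0.0 - 192.168.255.255)
Private (in 10.0.0.0/8)


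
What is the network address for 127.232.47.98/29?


IP:   01111111.11101000.00101111.01100010
Mask: 11111111.11111111.11111111.11111000
AND operation:
Net:  01111111.11101000.00101111.01100000
Network: 127.232.47.96/29


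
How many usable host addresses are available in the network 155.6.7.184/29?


Host bits = 32 - 29 = 3
Total addresses = 2^3 = 8
Usable = total - 2 (network and broadcast)
Usable hosts: 6


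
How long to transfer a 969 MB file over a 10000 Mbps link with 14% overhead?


Effective throughput = 10000 * (1 - 14/100) = 8600 Mbps
File size in Mb = 969 * 8 = 7752 Mb
Time = 7752 / 8600
Time = 0.9014 seconds


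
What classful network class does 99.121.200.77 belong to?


First octet: 99
Binary: 01100011
0xxxxxxx -> Class A (1-126)
Class A, default mask 255.0.0.0 (/8)


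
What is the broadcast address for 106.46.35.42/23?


Network: 106.46.34.0/23
Host bits = 9
Set all host bits to 1:
Broadcast: 106.46.35.255


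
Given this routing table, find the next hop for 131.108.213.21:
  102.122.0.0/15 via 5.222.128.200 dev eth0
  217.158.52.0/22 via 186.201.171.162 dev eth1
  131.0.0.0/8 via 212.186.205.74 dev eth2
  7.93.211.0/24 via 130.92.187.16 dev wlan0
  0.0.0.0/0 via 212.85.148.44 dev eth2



Longest prefix match for 131.108.213.21:
  /15 102.122.0.0: no
  /22 217.158.52.0: no
  /8 131.0.0.0: MATCH
  /24 7.93.211.0: no
  /0 0.0.0.0: MATCH
Selected: next-hop 212.186.205.74 via eth2 (matched /8)


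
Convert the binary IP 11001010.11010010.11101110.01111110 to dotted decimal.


11001010 = 202
11010010 = 210
11101110 = 238
01111110 = 126
IP: 202.210.238.126


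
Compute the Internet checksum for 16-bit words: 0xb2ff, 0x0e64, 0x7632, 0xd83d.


Sum all words (with carry folding):
+ 0xb2ff = 0xb2ff
+ 0x0e64 = 0xc163
+ 0x7632 = 0x3796
+ 0xd83d = 0x0fd4
One's complement: ~0x0fd4
Checksum = 0xf02b


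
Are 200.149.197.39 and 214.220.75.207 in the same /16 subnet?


Mask: 255.255.0.0
200.149.197.39 AND mask = 200.149.0.0
214.220.75.207 AND mask = 214.220.0.0
No, different subnets (200.149.0.0 vs 214.220.0.0)


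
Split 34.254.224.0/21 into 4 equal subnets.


New prefix = 21 + 2 = 23
Each subnet has 512 addresses
  34.254.224.0/23
  34.254.226.0/23
  34.254.228.0/23
  34.254.230.0/23
Subnets: 34.254.224.0/23, 34.254.226.0/23, 34.254.228.0/23, 34.254.230.0/23


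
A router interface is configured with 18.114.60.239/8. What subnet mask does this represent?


/8 means 8 network bits, 24 host bits
Binary: 11111111000000000000000000000000
Mask: 255.0.0.0


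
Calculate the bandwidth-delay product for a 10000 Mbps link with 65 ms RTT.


BDP = bandwidth * RTT
= 10000 Mbps * 65 ms
= 10000 * 1e6 * 65 / 1000 bits
= 650000000 bits
= 81250000 bytes
= 79345.7031 KB
BDP = 650000000 bits (81250000 bytes)


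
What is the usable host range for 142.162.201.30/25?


Network: 142.162.201.0
Broadcast: 142.162.201.127
First usable = network + 1
Last usable = broadcast - 1
Range: 142.162.201.1 to 142.162.201.126


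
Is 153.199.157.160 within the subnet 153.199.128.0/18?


Subnet network: 153.199.128.0
Test IP AND mask: 153.199.128.0
Yes, 153.199.157.160 is in 153.199.128.0/18


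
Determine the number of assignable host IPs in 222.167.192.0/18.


Host bits = 32 - 18 = 14
Total addresses = 2^14 = 16384
Usable = total - 2 (network and broadcast)
Usable hosts: 16382


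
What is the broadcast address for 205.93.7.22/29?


Network: 205.93.7.16/29
Host bits = 3
Set all host bits to 1:
Broadcast: 205.93.7.23


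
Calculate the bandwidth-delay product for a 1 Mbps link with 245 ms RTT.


BDP = bandwidth * RTT
= 1 Mbps * 245 ms
= 1 * 1e6 * 245 / 1000 bits
= 245000 bits
= 30625 bytes
= 29.9072 KB
BDP = 245000 bits (30625 bytes)


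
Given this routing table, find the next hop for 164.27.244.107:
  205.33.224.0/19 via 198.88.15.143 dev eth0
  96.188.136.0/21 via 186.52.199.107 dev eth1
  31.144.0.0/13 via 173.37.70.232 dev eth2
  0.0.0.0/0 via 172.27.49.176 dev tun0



Longest prefix match for 164.27.244.107:
  /19 205.33.224.0: no
  /21 96.188.136.0: no
  /13 31.144.0.0: no
  /0 0.0.0.0: MATCH
Selected: next-hop 172.27.49.176 via tun0 (matched /0)


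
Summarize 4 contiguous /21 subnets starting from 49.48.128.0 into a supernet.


Original prefix: /21
Number of subnets: 4 = 2^2
New prefix = 21 - 2 = 19
Supernet: 49.48.128.0/19


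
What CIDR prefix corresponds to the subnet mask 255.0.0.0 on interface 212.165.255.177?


Binary: 11111111.00000000.00000000.00000000
Count leading 1s
Prefix: /8


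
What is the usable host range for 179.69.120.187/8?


Network: 179.0.0.0
Broadcast: 179.255.255.255
First usable = network + 1
Last usable = broadcast - 1
Range: 179.0.0.1 to 179.255.255.254


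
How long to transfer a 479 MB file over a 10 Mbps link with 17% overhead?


Effective throughput = 10 * (1 - 17/100) = 8.3 Mbps
File size in Mb = 479 * 8 = 3832 Mb
Time = 3832 / 8.3
Time = 461.6867 seconds


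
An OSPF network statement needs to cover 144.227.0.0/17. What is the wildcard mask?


Subnet mask: 255.255.128.0
Wildcard = 255.255.255.255 - subnet mask
255 - 255 = 0
255 - 255 = 0
255 - 128 = 127
255 - 0 = 255
Wildcard: 0.0.127.255


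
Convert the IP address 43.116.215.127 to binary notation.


43 = 00101011
116 = 01110100
215 = 11010111
127 = 01111111
Binary: 00101011.01110100.11010111.01111111


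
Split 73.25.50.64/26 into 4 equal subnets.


New prefix = 26 + 2 = 28
Each subnet has 16 addresses
  73.25.50.64/28
  73.25.50.80/28
  73.25.50.96/28
  73.25.50.112/28
Subnets: 73.25.50.64/28, 73.25.50.80/28, 73.25.50.96/28, 73.25.50.112/28


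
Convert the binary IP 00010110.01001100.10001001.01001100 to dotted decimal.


00010110 = 22
01001100 = 76
10001001 = 137
01001100 = 76
IP: 22.76.137.76


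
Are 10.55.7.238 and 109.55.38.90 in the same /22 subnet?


Mask: 255.255.252.0
10.55.7.238 AND mask = 10.55.4.0
109.55.38.90 AND mask = 109.55.36.0
No, different subnets (10.55.4.0 vs 109.55.36.0)


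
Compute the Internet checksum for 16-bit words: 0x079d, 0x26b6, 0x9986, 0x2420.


Sum all words (with carry folding):
+ 0x079d = 0x079d
+ 0x26b6 = 0x2e53
+ 0x9986 = 0xc7d9
+ 0x2420 = 0xebf9
One's complement: ~0xebf9
Checksum = 0x1406


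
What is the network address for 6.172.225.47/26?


IP:   00000110.10101100.11100001.00101111
Mask: 11111111.11111111.11111111.11000000
AND operation:
Net:  00000110.10101100.11100001.00000000
Network: 6.172.225.0/26


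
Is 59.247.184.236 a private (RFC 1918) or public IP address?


RFC 1918 private ranges:
  10.0.0.0/8 (10.0.0.0 - 10.255.255.255)
  172.16.0.0/12 (172.16.0.0 - 172.31.255.255)
  192.168.0.0/16 (192.168.0.0 - 192.168.255.255)
Public (not in any RFC 1918 range)


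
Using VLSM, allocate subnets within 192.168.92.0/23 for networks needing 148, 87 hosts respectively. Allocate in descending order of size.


148 hosts -> /24 (254 usable): 192.168.92.0/24
87 hosts -> /25 (126 usable): 192.168.93.0/25
Allocation: 192.168.92.0/24 (148 hosts, 254 usable); 192.168.93.0/25 (87 hosts, 126 usable)


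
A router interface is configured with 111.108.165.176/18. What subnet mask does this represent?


/18 means 18 network bits, 14 host bits
Binary: 11111111111111111100000000000000
Mask: 255.255.192.0


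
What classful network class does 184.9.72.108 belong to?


First octet: 184
Binary: 10111000
10xxxxxx -> Class B (128-191)
Class B, default mask 255.255.0.0 (/16)


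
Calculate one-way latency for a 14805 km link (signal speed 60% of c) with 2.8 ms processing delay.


Speed = 0.6 * 3e5 km/s = 180000 km/s
Propagation delay = 14805 / 180000 = 0.0823 s = 82.25 ms
Processing delay = 2.8 ms
Total one-way latency = 85.05 ms


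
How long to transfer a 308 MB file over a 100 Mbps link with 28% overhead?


Effective throughput = 100 * (1 - 28/100) = 72 Mbps
File size in Mb = 308 * 8 = 2464 Mb
Time = 2464 / 72
Time = 34.2222 seconds


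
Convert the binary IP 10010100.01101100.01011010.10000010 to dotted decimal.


10010100 = 148
01101100 = 108
01011010 = 90
10000010 = 130
IP: 148.108.90.130


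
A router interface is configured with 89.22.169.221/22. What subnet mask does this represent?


/22 means 22 network bits, 10 host bits
Binary: 11111111111111111111110000000000
Mask: 255.255.252.0


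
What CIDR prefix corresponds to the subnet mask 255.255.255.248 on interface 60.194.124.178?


Binary: 11111111.11111111.11111111.11111000
Count leading 1s
Prefix: /29


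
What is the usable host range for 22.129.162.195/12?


Network: 22.128.0.0
Broadcast: 22.143.255.255
First usable = network + 1
Last usable = broadcast - 1
Range: 22.128.0.1 to 22.143.255.254


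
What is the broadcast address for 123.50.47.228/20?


Network: 123.50.32.0/20
Host bits = 12
Set all host bits to 1:
Broadcast: 123.50.47.255


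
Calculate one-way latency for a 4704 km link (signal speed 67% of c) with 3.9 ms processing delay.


Speed = 0.67 * 3e5 km/s = 201000 km/s
Propagation delay = 4704 / 201000 = 0.0234 s = 23.403 ms
Processing delay = 3.9 ms
Total one-way latency = 27.303 ms


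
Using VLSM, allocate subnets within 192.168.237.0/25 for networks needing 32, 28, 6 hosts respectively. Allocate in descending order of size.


32 hosts -> /26 (62 usable): 192.168.237.0/26
28 hosts -> /27 (30 usable): 192.168.237.64/27
6 hosts -> /29 (6 usable): 192.168.237.96/29
Allocation: 192.168.237.0/26 (32 hosts, 62 usable); 192.168.237.64/27 (28 hosts, 30 usable); 192.168.237.96/29 (6 hosts, 6 usable)


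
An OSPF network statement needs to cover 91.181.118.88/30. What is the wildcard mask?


Subnet mask: 255.255.255.252
Wildcard = 255.255.255.255 - subnet mask
255 - 255 = 0
255 - 255 = 0
255 - 255 = 0
255 - 252 = 3
Wildcard: 0.0.0.3


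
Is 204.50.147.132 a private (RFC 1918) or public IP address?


RFC 1918 private ranges:
  10.0.0.0/8 (10.0.0.0 - 10.255.255.255)
  172.16.0.0/12 (172.16.0.0 - 172.31.255.255)
  192.168.0.0/16 (192.168.0.0 - 192.168.255.255)
Public (not in any RFC 1918 range)


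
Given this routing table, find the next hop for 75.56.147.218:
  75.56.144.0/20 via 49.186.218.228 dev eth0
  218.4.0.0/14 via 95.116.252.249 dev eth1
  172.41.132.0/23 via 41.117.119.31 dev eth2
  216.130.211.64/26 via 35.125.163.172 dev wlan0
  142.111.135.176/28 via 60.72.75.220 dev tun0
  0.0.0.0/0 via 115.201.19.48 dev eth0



Longest prefix match for 75.56.147.218:
  /20 75.56.144.0: MATCH
  /14 218.4.0.0: no
  /23 172.41.132.0: no
  /26 216.130.211.64: no
  /28 142.111.135.176: no
  /0 0.0.0.0: MATCH
Selected: next-hop 49.186.218.228 via eth0 (matched /20)


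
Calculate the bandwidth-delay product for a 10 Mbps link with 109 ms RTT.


BDP = bandwidth * RTT
= 10 Mbps * 109 ms
= 10 * 1e6 * 109 / 1000 bits
= 1090000 bits
= 136250 bytes
= 133.0566 KB
BDP = 1090000 bits (136250 bytes)


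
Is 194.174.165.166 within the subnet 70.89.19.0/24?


Subnet network: 70.89.19.0
Test IP AND mask: 194.174.165.0
No, 194.174.165.166 is not in 70.89.19.0/24


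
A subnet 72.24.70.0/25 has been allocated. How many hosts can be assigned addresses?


Host bits = 32 - 25 = 7
Total addresses = 2^7 = 128
Usable = total - 2 (network and broadcast)
Usable hosts: 126


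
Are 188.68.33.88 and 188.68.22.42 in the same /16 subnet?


Mask: 255.255.0.0
188.68.33.88 AND mask = 188.68.0.0
188.68.22.42 AND mask = 188.68.0.0
Yes, same subnet (188.68.0.0)


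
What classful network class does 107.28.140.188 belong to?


First octet: 107
Binary: 01101011
0xxxxxxx -> Class A (1-126)
Class A, default mask 255.0.0.0 (/8)


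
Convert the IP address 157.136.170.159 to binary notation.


157 = 10011101
136 = 10001000
170 = 10101010
159 = 10011111
Binary: 10011101.10001000.10101010.10011111


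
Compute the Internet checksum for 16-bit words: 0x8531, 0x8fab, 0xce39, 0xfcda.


Sum all words (with carry folding):
+ 0x8531 = 0x8531
+ 0x8fab = 0x14dd
+ 0xce39 = 0xe316
+ 0xfcda = 0xdff1
One's complement: ~0xdff1
Checksum = 0x200e


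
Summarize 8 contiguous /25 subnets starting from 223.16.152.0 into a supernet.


Original prefix: /25
Number of subnets: 8 = 2^3
New prefix = 25 - 3 = 22
Supernet: 223.16.152.0/22


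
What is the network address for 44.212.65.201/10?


IP:   00101100.11010100.01000001.11001001
Mask: 11111111.11000000.00000000.00000000
AND operation:
Net:  00101100.11000000.00000000.00000000
Network: 44.192.0.0/10


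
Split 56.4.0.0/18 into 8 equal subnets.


New prefix = 18 + 3 = 21
Each subnet has 2048 addresses
  56.4.0.0/21
  56.4.8.0/21
  56.4.16.0/21
  56.4.24.0/21
  56.4.32.0/21
  56.4.40.0/21
  56.4.48.0/21
  56.4.56.0/21
Subnets: 56.4.0.0/21, 56.4.8.0/21, 56.4.16.0/21, 56.4.24.0/21, 56.4.32.0/21, 56.4.40.0/21, 56.4.48.0/21, 56.4.56.0/21


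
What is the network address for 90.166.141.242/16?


IP:   01011010.10100110.10001101.11110010
Mask: 11111111.11111111.00000000.00000000
AND operation:
Net:  01011010.10100110.00000000.00000000
Network: 90.166.0.0/16


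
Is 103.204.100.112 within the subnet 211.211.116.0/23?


Subnet network: 211.211.116.0
Test IP AND mask: 103.204.100.0
No, 103.204.100.112 is not in 211.211.116.0/23


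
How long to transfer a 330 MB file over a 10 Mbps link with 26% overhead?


Effective throughput = 10 * (1 - 26/100) = 7.4 Mbps
File size in Mb = 330 * 8 = 2640 Mb
Time = 2640 / 7.4
Time = 356.7568 seconds


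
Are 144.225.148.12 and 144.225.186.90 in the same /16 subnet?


Mask: 255.255.0.0
144.225.148.12 AND mask = 144.225.0.0
144.225.186.90 AND mask = 144.225.0.0
Yes, same subnet (144.225.0.0)


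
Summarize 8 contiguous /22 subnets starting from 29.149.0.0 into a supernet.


Original prefix: /22
Number of subnets: 8 = 2^3
New prefix = 22 - 3 = 19
Supernet: 29.149.0.0/19
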